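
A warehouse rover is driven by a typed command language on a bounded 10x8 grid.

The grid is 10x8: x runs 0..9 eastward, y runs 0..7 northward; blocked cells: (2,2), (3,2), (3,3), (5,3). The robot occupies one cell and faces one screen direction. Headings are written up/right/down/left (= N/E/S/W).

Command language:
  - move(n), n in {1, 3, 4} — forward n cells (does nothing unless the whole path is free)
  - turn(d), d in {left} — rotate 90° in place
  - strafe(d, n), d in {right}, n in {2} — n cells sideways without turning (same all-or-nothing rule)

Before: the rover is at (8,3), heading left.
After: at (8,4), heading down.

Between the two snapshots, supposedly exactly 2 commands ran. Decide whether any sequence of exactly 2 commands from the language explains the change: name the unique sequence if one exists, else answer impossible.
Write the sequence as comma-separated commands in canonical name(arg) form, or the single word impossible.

impossible

no 2-step route produces this change.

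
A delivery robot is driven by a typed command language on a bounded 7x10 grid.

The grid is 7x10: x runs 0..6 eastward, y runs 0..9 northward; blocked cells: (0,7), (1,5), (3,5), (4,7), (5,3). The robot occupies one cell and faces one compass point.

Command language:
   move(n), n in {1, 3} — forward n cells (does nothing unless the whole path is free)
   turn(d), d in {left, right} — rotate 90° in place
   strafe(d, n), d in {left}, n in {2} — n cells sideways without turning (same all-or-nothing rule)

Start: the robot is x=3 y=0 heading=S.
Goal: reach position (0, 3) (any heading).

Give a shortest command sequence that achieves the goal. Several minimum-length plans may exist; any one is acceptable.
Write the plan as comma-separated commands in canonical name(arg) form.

initial: x=3 y=0 heading=S
step 1 (turn(right)): x=3 y=0 heading=W
step 2 (move(3)): x=0 y=0 heading=W
step 3 (turn(right)): x=0 y=0 heading=N
step 4 (move(3)): x=0 y=3 heading=N
shorter routes all fall short; 4 is best.

turn(right), move(3), turn(right), move(3)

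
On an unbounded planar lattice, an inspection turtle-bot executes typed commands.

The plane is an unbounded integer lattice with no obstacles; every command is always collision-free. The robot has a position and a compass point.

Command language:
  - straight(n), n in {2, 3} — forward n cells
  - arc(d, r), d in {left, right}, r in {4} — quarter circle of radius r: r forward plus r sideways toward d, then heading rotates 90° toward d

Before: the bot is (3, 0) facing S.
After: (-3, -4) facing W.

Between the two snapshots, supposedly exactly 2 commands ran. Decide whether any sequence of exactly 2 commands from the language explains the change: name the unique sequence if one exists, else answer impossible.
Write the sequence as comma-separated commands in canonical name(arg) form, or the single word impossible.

arc(right, 4), straight(2)

key: cell and facing (now W) both changed — the 2 commands mix motion and turning
begin: (3, 0) facing S
step 1 (arc(right, 4)): (-1, -4) facing W
step 2 (straight(2)): (-3, -4) facing W
no rival 2-sequence matches.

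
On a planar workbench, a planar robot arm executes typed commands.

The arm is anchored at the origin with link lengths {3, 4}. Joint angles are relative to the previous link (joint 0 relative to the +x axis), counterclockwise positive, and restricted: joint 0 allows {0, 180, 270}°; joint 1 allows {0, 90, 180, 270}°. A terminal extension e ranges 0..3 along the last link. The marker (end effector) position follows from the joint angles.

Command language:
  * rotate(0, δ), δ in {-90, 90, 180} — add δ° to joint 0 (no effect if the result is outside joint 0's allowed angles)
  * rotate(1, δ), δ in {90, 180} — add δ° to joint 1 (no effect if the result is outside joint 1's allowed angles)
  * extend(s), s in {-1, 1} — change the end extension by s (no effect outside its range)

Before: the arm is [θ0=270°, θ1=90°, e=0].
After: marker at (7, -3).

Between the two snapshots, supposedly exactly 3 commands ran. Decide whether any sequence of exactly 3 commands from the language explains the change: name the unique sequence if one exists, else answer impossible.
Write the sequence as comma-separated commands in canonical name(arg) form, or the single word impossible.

start: [θ0=270°, θ1=90°, e=0]
1. extend(1) → [θ0=270°, θ1=90°, e=1]
2. extend(1) → [θ0=270°, θ1=90°, e=2]
3. extend(1) → [θ0=270°, θ1=90°, e=3]
uniquely the one of 343 3-step routes that fits.

extend(1), extend(1), extend(1)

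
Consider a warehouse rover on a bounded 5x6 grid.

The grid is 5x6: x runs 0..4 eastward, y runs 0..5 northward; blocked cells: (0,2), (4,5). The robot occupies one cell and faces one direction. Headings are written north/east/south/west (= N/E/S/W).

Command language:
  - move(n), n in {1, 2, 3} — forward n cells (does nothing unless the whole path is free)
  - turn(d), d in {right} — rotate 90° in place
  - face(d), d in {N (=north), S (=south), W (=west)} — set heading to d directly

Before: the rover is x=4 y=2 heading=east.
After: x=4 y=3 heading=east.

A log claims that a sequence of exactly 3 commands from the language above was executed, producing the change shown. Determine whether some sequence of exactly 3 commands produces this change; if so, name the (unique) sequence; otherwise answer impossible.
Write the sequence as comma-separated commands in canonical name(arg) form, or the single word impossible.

key: heading stays E — rotations cancel among the 3 commands
t0: x=4 y=2 heading=east
step 1 (face(N)): x=4 y=2 heading=north
step 2 (move(1)): x=4 y=3 heading=north
step 3 (turn(right)): x=4 y=3 heading=east
uniquely the one of 343 3-step routes that fits.

face(N), move(1), turn(right)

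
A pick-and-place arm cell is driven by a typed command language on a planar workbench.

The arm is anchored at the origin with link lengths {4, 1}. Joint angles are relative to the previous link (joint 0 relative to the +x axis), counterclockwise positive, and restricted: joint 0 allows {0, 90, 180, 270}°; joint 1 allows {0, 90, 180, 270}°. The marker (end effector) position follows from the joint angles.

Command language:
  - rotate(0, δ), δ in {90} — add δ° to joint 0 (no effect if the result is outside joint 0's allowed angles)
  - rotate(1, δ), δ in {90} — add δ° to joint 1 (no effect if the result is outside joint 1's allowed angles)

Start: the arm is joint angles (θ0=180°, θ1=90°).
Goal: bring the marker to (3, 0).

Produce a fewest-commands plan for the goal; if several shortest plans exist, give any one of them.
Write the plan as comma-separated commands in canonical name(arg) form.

start: joint angles (θ0=180°, θ1=90°)
1. rotate(1, 90) → joint angles (θ0=180°, θ1=180°)
2. rotate(0, 90) → joint angles (θ0=270°, θ1=180°)
3. rotate(0, 90) → joint angles (θ0=0°, θ1=180°)
nothing shorter than 3 reaches the goal.

rotate(1, 90), rotate(0, 90), rotate(0, 90)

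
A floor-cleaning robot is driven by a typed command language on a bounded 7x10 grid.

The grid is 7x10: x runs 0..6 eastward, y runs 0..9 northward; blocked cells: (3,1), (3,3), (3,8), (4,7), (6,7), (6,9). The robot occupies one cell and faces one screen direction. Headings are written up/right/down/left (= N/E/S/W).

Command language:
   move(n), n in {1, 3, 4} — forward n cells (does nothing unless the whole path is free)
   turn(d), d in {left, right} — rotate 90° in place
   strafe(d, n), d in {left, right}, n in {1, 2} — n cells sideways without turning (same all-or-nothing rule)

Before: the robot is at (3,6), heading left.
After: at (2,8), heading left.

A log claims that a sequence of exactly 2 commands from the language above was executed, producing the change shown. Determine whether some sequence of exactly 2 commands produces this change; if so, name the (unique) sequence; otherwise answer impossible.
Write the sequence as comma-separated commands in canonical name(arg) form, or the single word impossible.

move(1), strafe(right, 2)

key: running strafe(right, 2) before move(1) would end elsewhere — order is forced
start: at (3,6), heading left
t=1 move(1) ⇒ at (2,6), heading left
t=2 strafe(right, 2) ⇒ at (2,8), heading left
uniquely the one of 81 2-step routes that fits.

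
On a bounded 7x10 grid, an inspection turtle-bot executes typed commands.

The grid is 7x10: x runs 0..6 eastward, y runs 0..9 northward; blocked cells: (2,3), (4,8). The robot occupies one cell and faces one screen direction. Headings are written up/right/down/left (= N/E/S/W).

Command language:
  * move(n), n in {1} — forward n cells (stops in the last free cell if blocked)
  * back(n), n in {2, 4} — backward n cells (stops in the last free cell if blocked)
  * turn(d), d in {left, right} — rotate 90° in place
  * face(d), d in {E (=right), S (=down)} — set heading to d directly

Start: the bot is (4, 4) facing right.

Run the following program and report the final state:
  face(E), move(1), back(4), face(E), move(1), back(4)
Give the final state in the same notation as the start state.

(0, 4) facing right

initial: (4, 4) facing right
1. face(E) → (4, 4) facing right
2. move(1) → (5, 4) facing right
3. back(4) → (1, 4) facing right
4. face(E) → (1, 4) facing right
5. move(1) → (2, 4) facing right
6. back(4) → (0, 4) facing right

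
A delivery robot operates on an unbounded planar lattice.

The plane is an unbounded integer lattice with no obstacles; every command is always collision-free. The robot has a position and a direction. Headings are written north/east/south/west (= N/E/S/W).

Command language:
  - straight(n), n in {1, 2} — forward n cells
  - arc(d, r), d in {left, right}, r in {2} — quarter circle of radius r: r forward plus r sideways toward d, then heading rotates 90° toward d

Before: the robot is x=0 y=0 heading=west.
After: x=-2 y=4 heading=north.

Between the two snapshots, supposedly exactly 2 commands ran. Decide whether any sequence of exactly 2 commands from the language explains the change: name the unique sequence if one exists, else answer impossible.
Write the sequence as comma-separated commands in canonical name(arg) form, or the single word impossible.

arc(right, 2), straight(2)

key: cell and facing (now N) both changed — the 2 commands mix motion and turning
from: x=0 y=0 heading=west
[1] after arc(right, 2): x=-2 y=2 heading=north
[2] after straight(2): x=-2 y=4 heading=north
no other 2-command option fits: unique.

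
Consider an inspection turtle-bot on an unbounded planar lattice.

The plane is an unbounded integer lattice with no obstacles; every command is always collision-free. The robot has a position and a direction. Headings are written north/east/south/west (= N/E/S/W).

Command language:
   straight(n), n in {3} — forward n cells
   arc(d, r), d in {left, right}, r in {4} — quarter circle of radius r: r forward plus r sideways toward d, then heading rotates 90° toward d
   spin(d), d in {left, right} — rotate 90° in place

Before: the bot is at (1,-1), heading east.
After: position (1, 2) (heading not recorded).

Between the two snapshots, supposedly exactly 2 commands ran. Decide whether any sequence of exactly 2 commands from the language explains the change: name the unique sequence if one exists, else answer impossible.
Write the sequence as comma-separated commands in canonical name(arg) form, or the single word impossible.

spin(left), straight(3)

key: running straight(3) before spin(left) would end elsewhere — order is forced
start: at (1,-1), heading east
t=1 spin(left) ⇒ at (1,-1), heading north
t=2 straight(3) ⇒ at (1,2), heading north
no rival 2-sequence matches.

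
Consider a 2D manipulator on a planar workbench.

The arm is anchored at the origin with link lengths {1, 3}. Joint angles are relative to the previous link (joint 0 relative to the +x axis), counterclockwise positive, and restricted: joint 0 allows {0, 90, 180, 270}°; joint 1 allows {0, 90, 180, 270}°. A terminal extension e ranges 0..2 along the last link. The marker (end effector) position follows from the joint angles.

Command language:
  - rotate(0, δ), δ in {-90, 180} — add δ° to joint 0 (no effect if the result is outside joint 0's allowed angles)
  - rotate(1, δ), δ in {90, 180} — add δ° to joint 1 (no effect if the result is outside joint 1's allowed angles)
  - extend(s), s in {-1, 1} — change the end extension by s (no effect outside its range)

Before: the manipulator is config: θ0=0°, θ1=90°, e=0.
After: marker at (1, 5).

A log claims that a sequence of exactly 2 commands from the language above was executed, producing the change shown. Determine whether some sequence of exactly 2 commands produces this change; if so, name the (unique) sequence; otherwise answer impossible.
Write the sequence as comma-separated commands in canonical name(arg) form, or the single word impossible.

extend(1), extend(1)

t0: config: θ0=0°, θ1=90°, e=0
t=1 extend(1) ⇒ config: θ0=0°, θ1=90°, e=1
t=2 extend(1) ⇒ config: θ0=0°, θ1=90°, e=2
all 36 alternatives checked — unique.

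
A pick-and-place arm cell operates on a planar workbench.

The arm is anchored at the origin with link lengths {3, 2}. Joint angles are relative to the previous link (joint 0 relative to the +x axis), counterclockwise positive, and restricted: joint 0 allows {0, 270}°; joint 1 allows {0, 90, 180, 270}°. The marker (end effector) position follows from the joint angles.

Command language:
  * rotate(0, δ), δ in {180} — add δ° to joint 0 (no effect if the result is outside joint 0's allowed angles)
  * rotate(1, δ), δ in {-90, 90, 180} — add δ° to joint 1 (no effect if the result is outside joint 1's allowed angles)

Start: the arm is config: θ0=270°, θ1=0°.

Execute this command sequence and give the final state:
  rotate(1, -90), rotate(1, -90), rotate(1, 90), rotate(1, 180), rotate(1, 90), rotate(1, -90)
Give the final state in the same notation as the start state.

config: θ0=270°, θ1=90°

start: config: θ0=270°, θ1=0°
[1] after rotate(1, -90): config: θ0=270°, θ1=270°
[2] after rotate(1, -90): config: θ0=270°, θ1=180°
[3] after rotate(1, 90): config: θ0=270°, θ1=270°
[4] after rotate(1, 180): config: θ0=270°, θ1=90°
[5] after rotate(1, 90): config: θ0=270°, θ1=180°
[6] after rotate(1, -90): config: θ0=270°, θ1=90°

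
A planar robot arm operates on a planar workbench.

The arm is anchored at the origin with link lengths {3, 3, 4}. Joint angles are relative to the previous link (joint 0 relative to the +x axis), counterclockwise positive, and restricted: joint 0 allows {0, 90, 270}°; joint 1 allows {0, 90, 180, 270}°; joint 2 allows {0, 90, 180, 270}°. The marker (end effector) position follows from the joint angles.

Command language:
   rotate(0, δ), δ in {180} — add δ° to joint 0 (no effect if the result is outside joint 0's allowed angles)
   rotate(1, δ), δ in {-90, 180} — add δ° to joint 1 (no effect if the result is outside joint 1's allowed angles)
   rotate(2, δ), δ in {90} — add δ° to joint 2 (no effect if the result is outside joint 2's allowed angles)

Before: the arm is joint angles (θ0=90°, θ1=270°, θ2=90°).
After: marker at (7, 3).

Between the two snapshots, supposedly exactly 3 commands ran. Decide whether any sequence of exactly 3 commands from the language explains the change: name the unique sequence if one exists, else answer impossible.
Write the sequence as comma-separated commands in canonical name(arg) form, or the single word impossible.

rotate(2, 90), rotate(2, 90), rotate(2, 90)

initial: joint angles (θ0=90°, θ1=270°, θ2=90°)
1. rotate(2, 90) → joint angles (θ0=90°, θ1=270°, θ2=180°)
2. rotate(2, 90) → joint angles (θ0=90°, θ1=270°, θ2=270°)
3. rotate(2, 90) → joint angles (θ0=90°, θ1=270°, θ2=0°)
uniquely the one of 64 3-step routes that fits.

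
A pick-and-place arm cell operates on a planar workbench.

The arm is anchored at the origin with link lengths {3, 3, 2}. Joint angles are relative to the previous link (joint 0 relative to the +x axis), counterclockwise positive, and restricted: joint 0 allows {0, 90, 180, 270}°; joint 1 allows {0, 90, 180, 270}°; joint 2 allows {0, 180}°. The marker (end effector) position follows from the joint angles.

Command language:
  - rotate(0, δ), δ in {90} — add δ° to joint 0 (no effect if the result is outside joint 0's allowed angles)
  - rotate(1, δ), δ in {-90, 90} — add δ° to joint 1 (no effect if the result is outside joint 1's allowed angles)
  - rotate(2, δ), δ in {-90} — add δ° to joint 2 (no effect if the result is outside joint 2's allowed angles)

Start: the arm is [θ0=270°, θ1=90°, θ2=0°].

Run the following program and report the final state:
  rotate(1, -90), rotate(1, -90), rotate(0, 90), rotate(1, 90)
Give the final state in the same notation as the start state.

initial: [θ0=270°, θ1=90°, θ2=0°]
t=1 rotate(1, -90) ⇒ [θ0=270°, θ1=0°, θ2=0°]
t=2 rotate(1, -90) ⇒ [θ0=270°, θ1=270°, θ2=0°]
t=3 rotate(0, 90) ⇒ [θ0=0°, θ1=270°, θ2=0°]
t=4 rotate(1, 90) ⇒ [θ0=0°, θ1=0°, θ2=0°]

[θ0=0°, θ1=0°, θ2=0°]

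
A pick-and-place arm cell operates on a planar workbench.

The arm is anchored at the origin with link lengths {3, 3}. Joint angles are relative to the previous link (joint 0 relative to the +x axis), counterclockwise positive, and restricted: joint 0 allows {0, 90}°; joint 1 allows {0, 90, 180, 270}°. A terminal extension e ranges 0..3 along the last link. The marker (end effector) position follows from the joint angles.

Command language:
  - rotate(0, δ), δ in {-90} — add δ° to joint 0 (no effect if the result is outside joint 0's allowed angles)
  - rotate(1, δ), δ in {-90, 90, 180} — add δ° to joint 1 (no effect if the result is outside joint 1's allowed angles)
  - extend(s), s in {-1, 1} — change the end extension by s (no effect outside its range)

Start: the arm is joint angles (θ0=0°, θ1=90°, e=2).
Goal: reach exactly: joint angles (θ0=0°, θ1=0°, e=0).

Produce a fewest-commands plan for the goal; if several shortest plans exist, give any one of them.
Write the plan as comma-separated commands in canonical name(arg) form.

rotate(1, -90), extend(-1), extend(-1)

from: joint angles (θ0=0°, θ1=90°, e=2)
1. rotate(1, -90) → joint angles (θ0=0°, θ1=0°, e=2)
2. extend(-1) → joint angles (θ0=0°, θ1=0°, e=1)
3. extend(-1) → joint angles (θ0=0°, θ1=0°, e=0)
minimal: 3 command(s), checked below 3.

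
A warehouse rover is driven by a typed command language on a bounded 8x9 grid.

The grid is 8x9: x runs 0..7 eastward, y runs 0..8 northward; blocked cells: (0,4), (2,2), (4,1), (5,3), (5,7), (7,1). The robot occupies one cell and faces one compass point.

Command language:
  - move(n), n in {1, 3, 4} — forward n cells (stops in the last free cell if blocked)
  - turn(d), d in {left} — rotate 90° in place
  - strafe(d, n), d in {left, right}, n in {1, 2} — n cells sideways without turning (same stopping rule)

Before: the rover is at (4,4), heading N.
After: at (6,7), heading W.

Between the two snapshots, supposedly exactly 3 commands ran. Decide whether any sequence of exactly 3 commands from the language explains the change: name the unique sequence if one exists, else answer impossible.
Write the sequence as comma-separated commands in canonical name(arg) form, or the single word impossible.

key: order matters: swapping strafe(right, 2) and turn(left) lands elsewhere
start: at (4,4), heading N
[1] after strafe(right, 2): at (6,4), heading N
[2] after move(3): at (6,7), heading N
[3] after turn(left): at (6,7), heading W
no other 3-command option fits: unique.

strafe(right, 2), move(3), turn(left)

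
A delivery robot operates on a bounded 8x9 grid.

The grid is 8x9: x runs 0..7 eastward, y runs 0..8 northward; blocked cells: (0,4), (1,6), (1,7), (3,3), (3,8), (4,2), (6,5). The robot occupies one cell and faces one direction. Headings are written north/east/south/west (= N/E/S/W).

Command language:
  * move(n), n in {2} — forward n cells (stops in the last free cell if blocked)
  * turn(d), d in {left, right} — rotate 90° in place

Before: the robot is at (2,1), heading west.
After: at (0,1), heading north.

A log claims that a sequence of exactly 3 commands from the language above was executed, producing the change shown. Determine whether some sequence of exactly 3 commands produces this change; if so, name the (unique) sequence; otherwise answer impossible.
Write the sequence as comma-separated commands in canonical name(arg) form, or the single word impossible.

move(2), move(2), turn(right)

key: cell and facing (now N) both changed — the 3 commands mix motion and turning
from: at (2,1), heading west
[1] after move(2): at (0,1), heading west
[2] after move(2): at (0,1), heading west
[3] after turn(right): at (0,1), heading north
uniquely the one of 27 3-step routes that fits.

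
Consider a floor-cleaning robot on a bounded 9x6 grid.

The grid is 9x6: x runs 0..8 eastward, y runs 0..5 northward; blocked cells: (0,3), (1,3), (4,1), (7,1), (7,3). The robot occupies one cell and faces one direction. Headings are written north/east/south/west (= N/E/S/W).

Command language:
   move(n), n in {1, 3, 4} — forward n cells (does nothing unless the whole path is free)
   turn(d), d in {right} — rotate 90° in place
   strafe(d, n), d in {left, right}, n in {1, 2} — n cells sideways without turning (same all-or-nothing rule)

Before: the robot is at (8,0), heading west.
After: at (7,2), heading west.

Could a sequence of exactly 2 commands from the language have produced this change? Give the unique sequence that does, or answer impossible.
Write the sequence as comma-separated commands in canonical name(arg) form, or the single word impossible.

strafe(right, 2), move(1)

key: still facing W at the end — nothing in the sequence rotates
t0: at (8,0), heading west
1. strafe(right, 2) → at (8,2), heading west
2. move(1) → at (7,2), heading west
no rival 2-sequence matches.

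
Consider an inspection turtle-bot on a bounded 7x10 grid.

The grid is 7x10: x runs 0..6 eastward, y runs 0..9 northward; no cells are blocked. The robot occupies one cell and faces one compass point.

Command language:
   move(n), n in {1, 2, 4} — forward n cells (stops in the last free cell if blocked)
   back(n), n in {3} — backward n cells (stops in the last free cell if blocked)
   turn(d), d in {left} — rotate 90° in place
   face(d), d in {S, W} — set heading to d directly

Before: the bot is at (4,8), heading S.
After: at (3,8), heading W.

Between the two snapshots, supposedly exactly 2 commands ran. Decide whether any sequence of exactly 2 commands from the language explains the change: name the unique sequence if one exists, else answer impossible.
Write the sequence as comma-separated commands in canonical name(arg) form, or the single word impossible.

face(W), move(1)

key: order matters: swapping face(W) and move(1) lands elsewhere
initial: at (4,8), heading S
step 1 (face(W)): at (4,8), heading W
step 2 (move(1)): at (3,8), heading W
no rival 2-sequence matches.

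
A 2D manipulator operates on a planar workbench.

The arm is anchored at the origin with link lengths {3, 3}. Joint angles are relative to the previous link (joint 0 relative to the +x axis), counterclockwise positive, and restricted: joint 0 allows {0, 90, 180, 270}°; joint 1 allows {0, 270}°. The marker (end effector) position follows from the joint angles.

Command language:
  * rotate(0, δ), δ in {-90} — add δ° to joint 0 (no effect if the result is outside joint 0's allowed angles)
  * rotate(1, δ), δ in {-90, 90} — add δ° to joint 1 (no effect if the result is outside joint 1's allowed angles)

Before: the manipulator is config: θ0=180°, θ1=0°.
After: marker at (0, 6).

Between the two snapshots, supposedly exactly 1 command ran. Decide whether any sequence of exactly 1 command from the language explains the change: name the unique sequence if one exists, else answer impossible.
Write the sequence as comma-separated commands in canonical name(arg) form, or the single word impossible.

rotate(0, -90)

from: config: θ0=180°, θ1=0°
step 1 (rotate(0, -90)): config: θ0=90°, θ1=0°
no other 1-command option fits: unique.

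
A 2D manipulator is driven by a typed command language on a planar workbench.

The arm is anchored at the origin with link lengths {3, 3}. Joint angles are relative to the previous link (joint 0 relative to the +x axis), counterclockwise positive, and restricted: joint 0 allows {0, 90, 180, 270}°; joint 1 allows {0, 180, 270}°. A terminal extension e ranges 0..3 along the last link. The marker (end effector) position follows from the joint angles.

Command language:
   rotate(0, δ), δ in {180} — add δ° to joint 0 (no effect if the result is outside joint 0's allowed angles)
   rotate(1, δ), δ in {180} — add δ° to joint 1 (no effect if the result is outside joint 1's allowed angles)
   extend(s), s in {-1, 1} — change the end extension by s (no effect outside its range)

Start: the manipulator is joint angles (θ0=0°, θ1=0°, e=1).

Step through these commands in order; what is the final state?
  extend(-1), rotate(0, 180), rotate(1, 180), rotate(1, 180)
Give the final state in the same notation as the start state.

joint angles (θ0=180°, θ1=0°, e=0)

t0: joint angles (θ0=0°, θ1=0°, e=1)
1. extend(-1) → joint angles (θ0=0°, θ1=0°, e=0)
2. rotate(0, 180) → joint angles (θ0=180°, θ1=0°, e=0)
3. rotate(1, 180) → joint angles (θ0=180°, θ1=180°, e=0)
4. rotate(1, 180) → joint angles (θ0=180°, θ1=0°, e=0)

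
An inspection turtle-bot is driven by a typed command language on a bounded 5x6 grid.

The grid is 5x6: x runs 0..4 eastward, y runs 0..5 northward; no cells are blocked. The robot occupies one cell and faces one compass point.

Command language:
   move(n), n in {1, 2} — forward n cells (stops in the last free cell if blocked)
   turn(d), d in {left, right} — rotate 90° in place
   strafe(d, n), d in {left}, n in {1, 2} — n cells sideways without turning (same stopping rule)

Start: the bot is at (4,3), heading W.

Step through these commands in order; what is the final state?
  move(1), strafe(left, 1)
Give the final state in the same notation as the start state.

at (3,2), heading W

t0: at (4,3), heading W
1. move(1) → at (3,3), heading W
2. strafe(left, 1) → at (3,2), heading W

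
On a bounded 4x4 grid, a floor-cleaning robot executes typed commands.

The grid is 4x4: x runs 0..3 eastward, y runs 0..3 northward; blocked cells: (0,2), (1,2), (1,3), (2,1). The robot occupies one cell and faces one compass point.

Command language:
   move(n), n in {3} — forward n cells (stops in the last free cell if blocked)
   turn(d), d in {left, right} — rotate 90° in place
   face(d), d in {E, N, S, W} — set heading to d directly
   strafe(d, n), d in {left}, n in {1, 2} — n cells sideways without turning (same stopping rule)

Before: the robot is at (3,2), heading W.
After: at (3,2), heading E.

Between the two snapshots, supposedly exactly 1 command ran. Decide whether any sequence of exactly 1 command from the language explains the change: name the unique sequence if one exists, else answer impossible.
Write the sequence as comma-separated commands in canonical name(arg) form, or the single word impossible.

key: (3,2) unchanged — the single command moves nothing
t0: at (3,2), heading W
1. face(E) → at (3,2), heading E
no other 1-command option fits: unique.

face(E)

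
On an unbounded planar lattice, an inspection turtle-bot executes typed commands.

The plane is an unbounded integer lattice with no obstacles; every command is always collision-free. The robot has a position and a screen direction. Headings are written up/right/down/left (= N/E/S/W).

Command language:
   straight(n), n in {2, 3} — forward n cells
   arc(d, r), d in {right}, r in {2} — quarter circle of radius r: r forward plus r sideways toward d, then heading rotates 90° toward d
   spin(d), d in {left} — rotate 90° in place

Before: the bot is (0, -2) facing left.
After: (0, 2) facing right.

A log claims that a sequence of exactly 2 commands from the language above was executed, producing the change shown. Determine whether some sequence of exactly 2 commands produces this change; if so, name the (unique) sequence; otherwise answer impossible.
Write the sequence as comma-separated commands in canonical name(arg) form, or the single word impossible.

arc(right, 2), arc(right, 2)

key: position moved to (0,2) AND the heading swung to E — translation plus rotation needed
initial: (0, -2) facing left
1. arc(right, 2) → (-2, 0) facing up
2. arc(right, 2) → (0, 2) facing right
uniquely the one of 16 2-step routes that fits.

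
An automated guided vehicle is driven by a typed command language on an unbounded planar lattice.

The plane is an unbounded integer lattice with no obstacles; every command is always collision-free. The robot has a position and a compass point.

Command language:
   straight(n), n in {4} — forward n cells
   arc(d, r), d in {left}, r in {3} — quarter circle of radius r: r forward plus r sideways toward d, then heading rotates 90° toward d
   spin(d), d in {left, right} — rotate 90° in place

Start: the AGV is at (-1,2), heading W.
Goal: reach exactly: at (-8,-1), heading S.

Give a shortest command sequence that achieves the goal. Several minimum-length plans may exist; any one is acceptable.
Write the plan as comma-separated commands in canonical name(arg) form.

from: at (-1,2), heading W
1. straight(4) → at (-5,2), heading W
2. arc(left, 3) → at (-8,-1), heading S
shorter routes all fall short; 2 is best.

straight(4), arc(left, 3)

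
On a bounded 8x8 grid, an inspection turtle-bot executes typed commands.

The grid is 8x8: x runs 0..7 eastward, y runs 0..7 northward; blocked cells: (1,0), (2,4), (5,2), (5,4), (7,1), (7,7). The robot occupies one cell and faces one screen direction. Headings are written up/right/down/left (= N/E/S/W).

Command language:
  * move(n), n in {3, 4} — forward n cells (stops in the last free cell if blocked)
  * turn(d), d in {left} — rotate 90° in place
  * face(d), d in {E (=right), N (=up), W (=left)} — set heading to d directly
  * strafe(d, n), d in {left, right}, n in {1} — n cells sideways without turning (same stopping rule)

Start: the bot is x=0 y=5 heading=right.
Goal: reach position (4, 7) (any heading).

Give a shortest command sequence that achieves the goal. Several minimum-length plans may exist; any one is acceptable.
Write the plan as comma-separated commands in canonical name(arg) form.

strafe(left, 1), strafe(left, 1), move(4)

begin: x=0 y=5 heading=right
[1] after strafe(left, 1): x=0 y=6 heading=right
[2] after strafe(left, 1): x=0 y=7 heading=right
[3] after move(4): x=4 y=7 heading=right
nothing shorter than 3 reaches the goal.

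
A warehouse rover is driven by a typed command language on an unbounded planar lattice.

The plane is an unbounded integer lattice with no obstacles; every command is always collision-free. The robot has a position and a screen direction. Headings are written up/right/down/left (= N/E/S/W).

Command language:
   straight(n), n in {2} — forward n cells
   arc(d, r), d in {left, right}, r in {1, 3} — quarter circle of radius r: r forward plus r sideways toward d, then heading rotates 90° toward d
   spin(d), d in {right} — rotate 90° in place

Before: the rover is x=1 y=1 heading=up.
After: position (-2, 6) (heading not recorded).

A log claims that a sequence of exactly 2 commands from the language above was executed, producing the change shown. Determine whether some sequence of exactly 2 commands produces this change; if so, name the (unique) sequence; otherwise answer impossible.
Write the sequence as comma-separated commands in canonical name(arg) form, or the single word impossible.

straight(2), arc(left, 3)

key: running arc(left, 3) before straight(2) would end elsewhere — order is forced
from: x=1 y=1 heading=up
1. straight(2) → x=1 y=3 heading=up
2. arc(left, 3) → x=-2 y=6 heading=left
no other 2-command option fits: unique.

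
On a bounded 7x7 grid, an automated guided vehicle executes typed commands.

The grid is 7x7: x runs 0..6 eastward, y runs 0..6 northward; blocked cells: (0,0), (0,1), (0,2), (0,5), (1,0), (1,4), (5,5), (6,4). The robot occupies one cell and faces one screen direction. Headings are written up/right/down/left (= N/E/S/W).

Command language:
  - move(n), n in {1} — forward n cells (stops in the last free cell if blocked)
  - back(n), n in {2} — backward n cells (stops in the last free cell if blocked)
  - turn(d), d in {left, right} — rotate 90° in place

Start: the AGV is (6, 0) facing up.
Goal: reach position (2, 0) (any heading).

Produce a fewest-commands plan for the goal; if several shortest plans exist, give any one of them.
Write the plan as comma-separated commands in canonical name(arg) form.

turn(right), back(2), back(2)

initial: (6, 0) facing up
[1] after turn(right): (6, 0) facing right
[2] after back(2): (4, 0) facing right
[3] after back(2): (2, 0) facing right
minimal: 3 command(s), checked below 3.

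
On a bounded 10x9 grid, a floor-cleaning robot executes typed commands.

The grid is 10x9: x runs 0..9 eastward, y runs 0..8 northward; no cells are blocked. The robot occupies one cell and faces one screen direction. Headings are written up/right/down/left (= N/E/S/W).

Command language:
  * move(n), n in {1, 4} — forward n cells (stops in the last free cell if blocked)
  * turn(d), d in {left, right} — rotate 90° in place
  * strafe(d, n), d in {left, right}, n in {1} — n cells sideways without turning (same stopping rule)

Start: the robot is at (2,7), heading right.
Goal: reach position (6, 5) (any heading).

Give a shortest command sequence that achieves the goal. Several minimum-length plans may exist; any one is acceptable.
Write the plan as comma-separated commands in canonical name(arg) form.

strafe(right, 1), strafe(right, 1), move(4)

t0: at (2,7), heading right
t=1 strafe(right, 1) ⇒ at (2,6), heading right
t=2 strafe(right, 1) ⇒ at (2,5), heading right
t=3 move(4) ⇒ at (6,5), heading right
no 2-step plan works, so 3 is optimal.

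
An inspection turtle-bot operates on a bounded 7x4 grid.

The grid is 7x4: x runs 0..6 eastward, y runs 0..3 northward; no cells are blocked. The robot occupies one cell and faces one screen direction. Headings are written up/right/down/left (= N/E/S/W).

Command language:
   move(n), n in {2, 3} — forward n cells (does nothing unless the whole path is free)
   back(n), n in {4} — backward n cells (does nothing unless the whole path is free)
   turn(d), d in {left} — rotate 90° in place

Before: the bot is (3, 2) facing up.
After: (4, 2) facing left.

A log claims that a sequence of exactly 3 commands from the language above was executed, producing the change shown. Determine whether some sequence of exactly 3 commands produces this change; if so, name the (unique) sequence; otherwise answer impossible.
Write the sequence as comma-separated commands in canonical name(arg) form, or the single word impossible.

turn(left), move(3), back(4)

key: running back(4) before turn(left) would end elsewhere — order is forced
initial: (3, 2) facing up
t=1 turn(left) ⇒ (3, 2) facing left
t=2 move(3) ⇒ (0, 2) facing left
t=3 back(4) ⇒ (4, 2) facing left
all 64 alternatives checked — unique.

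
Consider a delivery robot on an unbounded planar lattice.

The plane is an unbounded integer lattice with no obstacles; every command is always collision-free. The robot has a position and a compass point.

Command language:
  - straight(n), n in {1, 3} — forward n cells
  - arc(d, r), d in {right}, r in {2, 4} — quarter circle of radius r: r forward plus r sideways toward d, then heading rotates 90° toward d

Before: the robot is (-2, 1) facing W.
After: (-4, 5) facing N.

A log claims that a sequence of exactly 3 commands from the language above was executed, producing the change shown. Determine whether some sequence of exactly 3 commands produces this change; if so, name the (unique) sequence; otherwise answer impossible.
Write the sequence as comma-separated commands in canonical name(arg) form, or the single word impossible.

arc(right, 2), straight(1), straight(1)

key: running straight(1) before arc(right, 2) would end elsewhere — order is forced
initial: (-2, 1) facing W
[1] after arc(right, 2): (-4, 3) facing N
[2] after straight(1): (-4, 4) facing N
[3] after straight(1): (-4, 5) facing N
no rival 3-sequence matches.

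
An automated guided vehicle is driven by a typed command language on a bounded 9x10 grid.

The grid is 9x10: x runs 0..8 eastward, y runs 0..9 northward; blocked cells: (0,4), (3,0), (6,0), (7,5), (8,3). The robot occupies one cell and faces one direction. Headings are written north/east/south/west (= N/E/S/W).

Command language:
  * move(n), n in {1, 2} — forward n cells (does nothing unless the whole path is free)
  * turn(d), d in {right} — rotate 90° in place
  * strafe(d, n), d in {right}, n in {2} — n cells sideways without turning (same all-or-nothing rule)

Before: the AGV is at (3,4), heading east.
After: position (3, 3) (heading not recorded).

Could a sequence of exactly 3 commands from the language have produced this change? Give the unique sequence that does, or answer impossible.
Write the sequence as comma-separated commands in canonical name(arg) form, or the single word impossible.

from: at (3,4), heading east
t=1 turn(right) ⇒ at (3,4), heading south
t=2 move(1) ⇒ at (3,3), heading south
t=3 turn(right) ⇒ at (3,3), heading west
uniquely the one of 64 3-step routes that fits.

turn(right), move(1), turn(right)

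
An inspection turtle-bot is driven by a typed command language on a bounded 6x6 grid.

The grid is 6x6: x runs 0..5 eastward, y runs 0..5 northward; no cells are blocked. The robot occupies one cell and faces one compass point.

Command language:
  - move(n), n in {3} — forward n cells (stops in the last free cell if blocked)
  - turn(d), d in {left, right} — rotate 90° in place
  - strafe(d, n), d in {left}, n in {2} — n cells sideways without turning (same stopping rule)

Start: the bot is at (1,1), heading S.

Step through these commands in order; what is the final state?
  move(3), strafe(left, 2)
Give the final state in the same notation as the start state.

from: at (1,1), heading S
step 1 (move(3)): at (1,0), heading S
step 2 (strafe(left, 2)): at (3,0), heading S

at (3,0), heading S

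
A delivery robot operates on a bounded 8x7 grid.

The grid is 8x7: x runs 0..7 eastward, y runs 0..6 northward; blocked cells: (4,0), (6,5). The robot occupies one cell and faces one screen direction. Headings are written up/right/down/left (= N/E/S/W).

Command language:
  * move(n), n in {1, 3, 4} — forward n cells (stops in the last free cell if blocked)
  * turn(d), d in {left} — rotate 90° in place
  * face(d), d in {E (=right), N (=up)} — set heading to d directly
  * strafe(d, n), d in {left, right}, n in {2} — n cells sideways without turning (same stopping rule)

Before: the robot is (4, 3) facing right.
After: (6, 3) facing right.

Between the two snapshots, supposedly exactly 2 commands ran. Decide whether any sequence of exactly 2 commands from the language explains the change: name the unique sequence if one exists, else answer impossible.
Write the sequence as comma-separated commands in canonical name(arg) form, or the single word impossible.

key: heading stays E — no command in the sequence turns
t0: (4, 3) facing right
t=1 move(1) ⇒ (5, 3) facing right
t=2 move(1) ⇒ (6, 3) facing right
no other 2-command option fits: unique.

move(1), move(1)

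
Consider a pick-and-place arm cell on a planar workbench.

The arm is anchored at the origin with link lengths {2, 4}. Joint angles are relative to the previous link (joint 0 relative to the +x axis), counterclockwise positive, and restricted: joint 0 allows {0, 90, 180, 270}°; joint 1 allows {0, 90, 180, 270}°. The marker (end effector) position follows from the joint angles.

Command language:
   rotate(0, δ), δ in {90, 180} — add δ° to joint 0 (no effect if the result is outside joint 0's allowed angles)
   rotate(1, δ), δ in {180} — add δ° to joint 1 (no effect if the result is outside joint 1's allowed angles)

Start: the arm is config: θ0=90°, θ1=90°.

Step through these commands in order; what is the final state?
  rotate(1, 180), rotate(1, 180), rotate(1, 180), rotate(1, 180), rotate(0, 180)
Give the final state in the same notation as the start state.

initial: config: θ0=90°, θ1=90°
[1] after rotate(1, 180): config: θ0=90°, θ1=270°
[2] after rotate(1, 180): config: θ0=90°, θ1=90°
[3] after rotate(1, 180): config: θ0=90°, θ1=270°
[4] after rotate(1, 180): config: θ0=90°, θ1=90°
[5] after rotate(0, 180): config: θ0=270°, θ1=90°

config: θ0=270°, θ1=90°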